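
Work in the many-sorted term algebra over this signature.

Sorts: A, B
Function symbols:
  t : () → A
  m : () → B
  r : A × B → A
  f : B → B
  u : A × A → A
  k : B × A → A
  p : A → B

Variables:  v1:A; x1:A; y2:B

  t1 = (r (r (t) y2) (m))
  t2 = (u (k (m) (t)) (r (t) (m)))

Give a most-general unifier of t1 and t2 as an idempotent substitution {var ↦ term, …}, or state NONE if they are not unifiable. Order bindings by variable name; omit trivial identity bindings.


head clash or occurs-check failure — not unifiable

NONE (not unifiable)


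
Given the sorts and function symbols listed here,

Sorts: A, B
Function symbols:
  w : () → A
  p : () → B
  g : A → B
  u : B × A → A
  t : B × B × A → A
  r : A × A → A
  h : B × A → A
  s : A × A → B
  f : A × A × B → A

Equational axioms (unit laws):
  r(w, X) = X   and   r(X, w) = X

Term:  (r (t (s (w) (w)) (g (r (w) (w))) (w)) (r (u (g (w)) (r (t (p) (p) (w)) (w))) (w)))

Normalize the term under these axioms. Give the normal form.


normal form = (r (t (s (w) (w)) (g (w)) (w)) (u (g (w)) (t (p) (p) (w))))

1. (r (t (s (w) (w)) (g (r (w) (w))) (w)) (r (u (g (w)) (r (t (p) (p) (w)) (w))) (w)))  →  (r (t (s (w) (w)) (g (w)) (w)) (r (u (g (w)) (r (t (p) (p) (w)) (w))) (w)))
2. (r (t (s (w) (w)) (g (w)) (w)) (r (u (g (w)) (r (t (p) (p) (w)) (w))) (w)))  →  (r (t (s (w) (w)) (g (w)) (w)) (u (g (w)) (r (t (p) (p) (w)) (w))))
3. (r (t (s (w) (w)) (g (w)) (w)) (u (g (w)) (r (t (p) (p) (w)) (w))))  →  (r (t (s (w) (w)) (g (w)) (w)) (u (g (w)) (t (p) (p) (w))))


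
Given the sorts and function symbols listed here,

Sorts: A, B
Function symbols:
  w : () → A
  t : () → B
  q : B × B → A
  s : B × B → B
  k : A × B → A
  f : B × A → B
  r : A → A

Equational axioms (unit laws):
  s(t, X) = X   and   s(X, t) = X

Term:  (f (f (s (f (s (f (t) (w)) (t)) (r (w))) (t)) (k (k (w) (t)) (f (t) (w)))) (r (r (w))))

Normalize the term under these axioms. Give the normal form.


normal form = (f (f (f (f (t) (w)) (r (w))) (k (k (w) (t)) (f (t) (w)))) (r (r (w))))

1. (f (f (s (f (s (f (t) (w)) (t)) (r (w))) (t)) (k (k (w) (t)) (f (t) (w)))) (r (r (w))))  →  (f (f (f (s (f (t) (w)) (t)) (r (w))) (k (k (w) (t)) (f (t) (w)))) (r (r (w))))
2. (f (f (f (s (f (t) (w)) (t)) (r (w))) (k (k (w) (t)) (f (t) (w)))) (r (r (w))))  →  (f (f (f (f (t) (w)) (r (w))) (k (k (w) (t)) (f (t) (w)))) (r (r (w))))


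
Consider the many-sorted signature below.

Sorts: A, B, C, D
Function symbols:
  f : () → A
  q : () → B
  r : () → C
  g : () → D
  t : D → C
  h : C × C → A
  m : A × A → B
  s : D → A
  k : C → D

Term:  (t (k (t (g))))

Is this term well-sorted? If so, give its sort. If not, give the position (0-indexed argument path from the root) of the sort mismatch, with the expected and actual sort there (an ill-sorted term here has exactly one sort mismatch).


well-sorted; sort = C

      (g) : D
    (t (g)) : C
  (k (t (g))) : D
(t (k (t (g)))) : C


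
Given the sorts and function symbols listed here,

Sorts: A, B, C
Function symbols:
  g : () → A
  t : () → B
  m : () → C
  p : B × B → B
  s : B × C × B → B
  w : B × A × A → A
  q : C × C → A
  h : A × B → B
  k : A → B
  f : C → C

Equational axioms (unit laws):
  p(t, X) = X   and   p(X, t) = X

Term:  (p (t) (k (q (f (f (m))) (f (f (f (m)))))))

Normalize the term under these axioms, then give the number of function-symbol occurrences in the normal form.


1. (p (t) (k (q (f (f (m))) (f (f (f (m)))))))  →  (k (q (f (f (m))) (f (f (f (m))))))
normal form: (k (q (f (f (m))) (f (f (f (m))))))

size = 9


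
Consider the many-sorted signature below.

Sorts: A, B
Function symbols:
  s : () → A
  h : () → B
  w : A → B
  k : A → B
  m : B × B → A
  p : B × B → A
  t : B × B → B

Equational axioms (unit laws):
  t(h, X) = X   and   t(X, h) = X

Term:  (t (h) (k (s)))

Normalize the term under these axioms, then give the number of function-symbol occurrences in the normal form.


size = 2

1. (t (h) (k (s)))  →  (k (s))
normal form: (k (s))


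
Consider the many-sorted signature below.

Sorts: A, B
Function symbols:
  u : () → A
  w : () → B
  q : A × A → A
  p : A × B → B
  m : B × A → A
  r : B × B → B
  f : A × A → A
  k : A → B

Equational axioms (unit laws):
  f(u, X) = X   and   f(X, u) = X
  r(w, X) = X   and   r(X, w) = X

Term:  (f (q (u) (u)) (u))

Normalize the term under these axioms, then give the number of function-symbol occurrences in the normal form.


size = 3

1. (f (q (u) (u)) (u))  →  (q (u) (u))
normal form: (q (u) (u))


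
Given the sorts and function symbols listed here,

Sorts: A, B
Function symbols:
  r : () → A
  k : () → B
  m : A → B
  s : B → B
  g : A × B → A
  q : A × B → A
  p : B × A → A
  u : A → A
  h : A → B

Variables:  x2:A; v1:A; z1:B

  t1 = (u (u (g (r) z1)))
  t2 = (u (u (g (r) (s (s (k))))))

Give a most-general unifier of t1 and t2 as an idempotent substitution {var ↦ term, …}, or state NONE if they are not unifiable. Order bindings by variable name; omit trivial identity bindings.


{z1 ↦ (s (s (k)))}


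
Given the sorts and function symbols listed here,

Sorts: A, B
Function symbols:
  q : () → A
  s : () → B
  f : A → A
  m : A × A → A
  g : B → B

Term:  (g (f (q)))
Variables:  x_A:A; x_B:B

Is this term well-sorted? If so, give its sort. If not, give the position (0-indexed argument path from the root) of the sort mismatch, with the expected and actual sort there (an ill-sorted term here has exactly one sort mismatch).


ill-sorted at position [0]: expected B, got A

    (q) : A
  (f (q)) : A
(g (f (q))) : ✗ arg 0 at [0] has sort A, expected B


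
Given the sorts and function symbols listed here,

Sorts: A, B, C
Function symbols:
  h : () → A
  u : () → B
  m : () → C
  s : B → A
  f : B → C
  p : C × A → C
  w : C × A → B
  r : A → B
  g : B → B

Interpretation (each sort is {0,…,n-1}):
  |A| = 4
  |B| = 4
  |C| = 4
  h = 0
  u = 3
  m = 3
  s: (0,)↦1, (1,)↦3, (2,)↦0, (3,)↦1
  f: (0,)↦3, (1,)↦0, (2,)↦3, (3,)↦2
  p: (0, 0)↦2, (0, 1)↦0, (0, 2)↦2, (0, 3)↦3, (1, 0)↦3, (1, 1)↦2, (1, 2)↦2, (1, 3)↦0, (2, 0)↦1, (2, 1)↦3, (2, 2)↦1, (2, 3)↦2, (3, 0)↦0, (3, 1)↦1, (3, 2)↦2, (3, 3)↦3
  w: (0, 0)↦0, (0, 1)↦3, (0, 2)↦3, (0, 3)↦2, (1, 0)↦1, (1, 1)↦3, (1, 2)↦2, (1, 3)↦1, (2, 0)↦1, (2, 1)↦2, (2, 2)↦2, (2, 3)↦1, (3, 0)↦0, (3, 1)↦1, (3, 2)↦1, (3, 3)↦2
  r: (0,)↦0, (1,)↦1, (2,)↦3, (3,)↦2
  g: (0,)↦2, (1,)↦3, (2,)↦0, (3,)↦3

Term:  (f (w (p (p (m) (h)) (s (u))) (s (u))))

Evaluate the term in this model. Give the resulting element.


value = 2

  m = 3
  h = 0
  (p (m) (h)) = p(3, 0) = 0
  u = 3
  (s (u)) = s(3,) = 1
  (p (p (m) (h)) (s (u))) = p(0, 1) = 0
  u = 3
  (s (u)) = s(3,) = 1
  (w (p (p (m) (h)) (s (u))) (s (u))) = w(0, 1) = 3
  (f (w (p (p (m) (h)) (s (u))) (s (u)))) = f(3,) = 2


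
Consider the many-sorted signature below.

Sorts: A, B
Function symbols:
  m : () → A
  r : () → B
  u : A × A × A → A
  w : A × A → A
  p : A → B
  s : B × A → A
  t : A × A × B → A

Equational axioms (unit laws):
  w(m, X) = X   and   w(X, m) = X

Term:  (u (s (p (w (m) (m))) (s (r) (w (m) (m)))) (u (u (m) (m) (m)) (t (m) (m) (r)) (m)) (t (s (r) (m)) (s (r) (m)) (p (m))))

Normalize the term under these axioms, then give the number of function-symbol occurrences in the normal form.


1. (u (s (p (w (m) (m))) (s (r) (w (m) (m)))) (u (u (m) (m) (m)) (t (m) (m) (r)) (m)) (t (s (r) (m)) (s (r) (m)) (p (m))))  →  (u (s (p (m)) (s (r) (w (m) (m)))) (u (u (m) (m) (m)) (t (m) (m) (r)) (m)) (t (s (r) (m)) (s (r) (m)) (p (m))))
2. (u (s (p (m)) (s (r) (w (m) (m)))) (u (u (m) (m) (m)) (t (m) (m) (r)) (m)) (t (s (r) (m)) (s (r) (m)) (p (m))))  →  (u (s (p (m)) (s (r) (m))) (u (u (m) (m) (m)) (t (m) (m) (r)) (m)) (t (s (r) (m)) (s (r) (m)) (p (m))))
normal form: (u (s (p (m)) (s (r) (m))) (u (u (m) (m) (m)) (t (m) (m) (r)) (m)) (t (s (r) (m)) (s (r) (m)) (p (m))))

size = 26


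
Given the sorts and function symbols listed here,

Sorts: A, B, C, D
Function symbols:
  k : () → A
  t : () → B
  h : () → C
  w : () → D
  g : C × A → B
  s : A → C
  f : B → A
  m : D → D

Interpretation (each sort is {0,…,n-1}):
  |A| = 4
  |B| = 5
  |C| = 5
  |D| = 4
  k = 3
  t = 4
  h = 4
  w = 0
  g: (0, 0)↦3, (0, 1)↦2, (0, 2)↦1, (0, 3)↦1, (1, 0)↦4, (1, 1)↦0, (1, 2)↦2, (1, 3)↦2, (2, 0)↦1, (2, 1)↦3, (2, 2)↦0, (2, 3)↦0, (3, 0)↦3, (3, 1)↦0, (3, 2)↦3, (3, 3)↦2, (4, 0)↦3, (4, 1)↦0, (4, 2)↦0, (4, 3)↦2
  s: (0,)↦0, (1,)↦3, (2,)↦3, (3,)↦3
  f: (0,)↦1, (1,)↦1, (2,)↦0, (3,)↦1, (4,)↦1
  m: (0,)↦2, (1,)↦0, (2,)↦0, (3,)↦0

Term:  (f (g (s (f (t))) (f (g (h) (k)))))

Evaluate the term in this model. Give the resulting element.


value = 1

  t = 4
  (f (t)) = f(4,) = 1
  (s (f (t))) = s(1,) = 3
  h = 4
  k = 3
  (g (h) (k)) = g(4, 3) = 2
  (f (g (h) (k))) = f(2,) = 0
  (g (s (f (t))) (f (g (h) (k)))) = g(3, 0) = 3
  (f (g (s (f (t))) (f (g (h) (k))))) = f(3,) = 1


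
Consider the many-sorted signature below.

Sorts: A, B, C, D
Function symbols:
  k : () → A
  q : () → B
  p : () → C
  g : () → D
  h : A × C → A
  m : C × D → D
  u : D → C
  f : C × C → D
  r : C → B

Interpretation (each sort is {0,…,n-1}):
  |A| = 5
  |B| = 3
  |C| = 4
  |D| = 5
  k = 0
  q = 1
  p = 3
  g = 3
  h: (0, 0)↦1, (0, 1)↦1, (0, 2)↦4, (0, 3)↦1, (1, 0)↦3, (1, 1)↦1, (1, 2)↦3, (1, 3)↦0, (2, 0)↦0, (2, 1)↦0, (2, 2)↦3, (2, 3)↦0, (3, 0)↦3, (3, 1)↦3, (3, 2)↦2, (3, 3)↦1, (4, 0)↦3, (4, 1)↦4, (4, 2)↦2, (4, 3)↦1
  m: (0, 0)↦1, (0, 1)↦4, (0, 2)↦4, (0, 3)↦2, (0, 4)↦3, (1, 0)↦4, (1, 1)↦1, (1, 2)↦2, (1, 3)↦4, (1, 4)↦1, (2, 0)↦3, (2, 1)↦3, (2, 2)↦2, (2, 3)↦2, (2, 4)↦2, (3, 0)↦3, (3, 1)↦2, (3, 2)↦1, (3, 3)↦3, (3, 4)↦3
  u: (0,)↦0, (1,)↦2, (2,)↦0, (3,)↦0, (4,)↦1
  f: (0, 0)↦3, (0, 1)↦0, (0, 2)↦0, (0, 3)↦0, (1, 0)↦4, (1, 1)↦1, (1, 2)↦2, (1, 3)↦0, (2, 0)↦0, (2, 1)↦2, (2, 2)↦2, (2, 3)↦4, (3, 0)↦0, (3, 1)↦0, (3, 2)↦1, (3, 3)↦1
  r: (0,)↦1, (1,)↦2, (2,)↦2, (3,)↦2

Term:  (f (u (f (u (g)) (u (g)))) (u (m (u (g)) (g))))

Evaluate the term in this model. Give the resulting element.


value = 3

  g = 3
  (u (g)) = u(3,) = 0
  g = 3
  (u (g)) = u(3,) = 0
  (f (u (g)) (u (g))) = f(0, 0) = 3
  (u (f (u (g)) (u (g)))) = u(3,) = 0
  g = 3
  (u (g)) = u(3,) = 0
  g = 3
  (m (u (g)) (g)) = m(0, 3) = 2
  (u (m (u (g)) (g))) = u(2,) = 0
  (f (u (f (u (g)) (u (g)))) (u (m (u (g)) (g)))) = f(0, 0) = 3


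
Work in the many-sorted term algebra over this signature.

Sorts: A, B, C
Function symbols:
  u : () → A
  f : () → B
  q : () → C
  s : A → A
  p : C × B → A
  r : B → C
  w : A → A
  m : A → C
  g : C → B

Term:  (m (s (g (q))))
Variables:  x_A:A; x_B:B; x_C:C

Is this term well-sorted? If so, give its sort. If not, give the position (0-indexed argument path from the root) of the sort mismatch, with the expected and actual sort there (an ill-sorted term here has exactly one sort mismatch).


ill-sorted at position [0, 0]: expected A, got B

      (q) : C
    (g (q)) : B
  (s (g (q))) : ✗ arg 0 at [0, 0] has sort B, expected A


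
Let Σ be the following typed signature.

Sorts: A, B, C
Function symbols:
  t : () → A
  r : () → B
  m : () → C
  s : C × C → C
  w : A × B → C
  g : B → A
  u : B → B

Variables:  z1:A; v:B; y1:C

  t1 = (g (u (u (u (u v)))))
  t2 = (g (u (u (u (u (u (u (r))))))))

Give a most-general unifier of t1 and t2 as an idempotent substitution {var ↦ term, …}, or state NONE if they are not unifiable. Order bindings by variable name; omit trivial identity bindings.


{v ↦ (u (u (r)))}


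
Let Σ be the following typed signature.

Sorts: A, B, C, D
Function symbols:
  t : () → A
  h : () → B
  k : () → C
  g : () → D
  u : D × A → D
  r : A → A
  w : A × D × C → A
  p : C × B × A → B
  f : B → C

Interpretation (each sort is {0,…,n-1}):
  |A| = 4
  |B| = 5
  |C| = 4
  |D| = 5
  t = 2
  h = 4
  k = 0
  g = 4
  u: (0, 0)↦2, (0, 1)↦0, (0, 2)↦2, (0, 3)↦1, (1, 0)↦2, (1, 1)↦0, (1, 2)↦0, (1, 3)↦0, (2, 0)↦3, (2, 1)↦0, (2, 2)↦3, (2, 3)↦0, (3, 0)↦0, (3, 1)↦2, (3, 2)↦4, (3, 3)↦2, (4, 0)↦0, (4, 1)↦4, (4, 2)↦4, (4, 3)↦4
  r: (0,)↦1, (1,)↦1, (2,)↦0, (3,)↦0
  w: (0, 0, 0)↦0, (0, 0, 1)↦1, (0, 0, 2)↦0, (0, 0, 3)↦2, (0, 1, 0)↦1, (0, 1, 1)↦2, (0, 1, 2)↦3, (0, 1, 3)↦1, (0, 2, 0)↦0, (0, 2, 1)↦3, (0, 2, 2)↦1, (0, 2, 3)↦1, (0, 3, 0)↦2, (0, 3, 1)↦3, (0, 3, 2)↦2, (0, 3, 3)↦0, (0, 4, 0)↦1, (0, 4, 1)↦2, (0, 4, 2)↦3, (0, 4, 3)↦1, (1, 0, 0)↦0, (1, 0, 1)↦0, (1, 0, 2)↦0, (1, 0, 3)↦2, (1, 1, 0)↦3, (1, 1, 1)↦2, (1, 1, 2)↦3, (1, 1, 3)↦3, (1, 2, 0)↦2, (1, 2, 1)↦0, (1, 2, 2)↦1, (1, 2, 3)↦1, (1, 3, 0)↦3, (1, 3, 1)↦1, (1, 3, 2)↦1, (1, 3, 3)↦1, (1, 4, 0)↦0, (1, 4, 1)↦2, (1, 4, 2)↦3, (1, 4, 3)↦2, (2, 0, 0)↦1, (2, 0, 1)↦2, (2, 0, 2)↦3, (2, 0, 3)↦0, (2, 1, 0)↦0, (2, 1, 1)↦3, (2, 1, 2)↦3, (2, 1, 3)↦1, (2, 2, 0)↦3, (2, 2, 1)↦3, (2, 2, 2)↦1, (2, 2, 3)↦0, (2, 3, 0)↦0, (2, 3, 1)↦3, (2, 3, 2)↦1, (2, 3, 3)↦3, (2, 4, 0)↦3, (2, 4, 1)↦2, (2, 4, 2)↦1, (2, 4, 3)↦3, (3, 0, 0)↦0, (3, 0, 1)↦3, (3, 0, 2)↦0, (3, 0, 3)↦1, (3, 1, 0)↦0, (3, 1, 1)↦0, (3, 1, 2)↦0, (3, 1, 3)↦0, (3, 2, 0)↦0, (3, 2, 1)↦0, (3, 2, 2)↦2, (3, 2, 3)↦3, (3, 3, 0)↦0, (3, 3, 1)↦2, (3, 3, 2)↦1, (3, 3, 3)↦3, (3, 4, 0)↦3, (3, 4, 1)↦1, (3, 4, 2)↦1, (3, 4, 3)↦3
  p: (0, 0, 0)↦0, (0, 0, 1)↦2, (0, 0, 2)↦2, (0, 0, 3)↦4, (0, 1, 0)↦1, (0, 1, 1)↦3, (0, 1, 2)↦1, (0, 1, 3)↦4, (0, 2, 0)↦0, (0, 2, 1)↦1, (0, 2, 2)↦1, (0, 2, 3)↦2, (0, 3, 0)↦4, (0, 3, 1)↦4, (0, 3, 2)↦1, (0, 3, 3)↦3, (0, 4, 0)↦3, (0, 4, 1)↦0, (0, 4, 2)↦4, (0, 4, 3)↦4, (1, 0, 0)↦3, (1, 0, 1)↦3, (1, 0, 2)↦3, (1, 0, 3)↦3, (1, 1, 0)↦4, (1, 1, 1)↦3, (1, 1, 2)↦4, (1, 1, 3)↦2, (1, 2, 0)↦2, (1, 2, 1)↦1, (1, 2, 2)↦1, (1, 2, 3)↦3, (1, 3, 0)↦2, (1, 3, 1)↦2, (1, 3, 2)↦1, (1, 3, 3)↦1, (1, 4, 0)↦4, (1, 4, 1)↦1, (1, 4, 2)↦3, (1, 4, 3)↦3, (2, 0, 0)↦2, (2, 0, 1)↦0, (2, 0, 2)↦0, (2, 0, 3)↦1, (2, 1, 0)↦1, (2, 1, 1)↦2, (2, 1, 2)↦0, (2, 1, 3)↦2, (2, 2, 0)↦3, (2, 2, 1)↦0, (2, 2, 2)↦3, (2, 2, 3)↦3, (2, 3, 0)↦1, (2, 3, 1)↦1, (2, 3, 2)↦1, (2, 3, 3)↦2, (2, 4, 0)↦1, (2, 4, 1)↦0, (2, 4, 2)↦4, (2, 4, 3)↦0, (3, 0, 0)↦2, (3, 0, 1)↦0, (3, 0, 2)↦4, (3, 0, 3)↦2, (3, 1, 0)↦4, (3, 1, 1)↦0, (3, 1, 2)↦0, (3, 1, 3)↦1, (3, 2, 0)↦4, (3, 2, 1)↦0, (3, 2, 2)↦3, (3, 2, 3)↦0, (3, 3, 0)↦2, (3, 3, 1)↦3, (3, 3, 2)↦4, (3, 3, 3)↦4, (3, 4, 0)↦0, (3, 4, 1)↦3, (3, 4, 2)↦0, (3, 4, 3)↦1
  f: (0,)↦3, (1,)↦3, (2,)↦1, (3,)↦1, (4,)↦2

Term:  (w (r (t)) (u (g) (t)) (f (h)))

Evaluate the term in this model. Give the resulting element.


value = 3

  t = 2
  (r (t)) = r(2,) = 0
  g = 4
  t = 2
  (u (g) (t)) = u(4, 2) = 4
  h = 4
  (f (h)) = f(4,) = 2
  (w (r (t)) (u (g) (t)) (f (h))) = w(0, 4, 2) = 3


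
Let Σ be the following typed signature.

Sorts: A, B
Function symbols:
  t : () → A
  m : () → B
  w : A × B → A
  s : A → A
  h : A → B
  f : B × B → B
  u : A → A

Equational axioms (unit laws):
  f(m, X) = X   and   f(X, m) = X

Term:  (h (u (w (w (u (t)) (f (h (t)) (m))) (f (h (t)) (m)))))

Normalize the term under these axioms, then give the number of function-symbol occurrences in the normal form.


1. (h (u (w (w (u (t)) (f (h (t)) (m))) (f (h (t)) (m)))))  →  (h (u (w (w (u (t)) (h (t))) (f (h (t)) (m)))))
2. (h (u (w (w (u (t)) (h (t))) (f (h (t)) (m)))))  →  (h (u (w (w (u (t)) (h (t))) (h (t)))))
normal form: (h (u (w (w (u (t)) (h (t))) (h (t)))))

size = 10


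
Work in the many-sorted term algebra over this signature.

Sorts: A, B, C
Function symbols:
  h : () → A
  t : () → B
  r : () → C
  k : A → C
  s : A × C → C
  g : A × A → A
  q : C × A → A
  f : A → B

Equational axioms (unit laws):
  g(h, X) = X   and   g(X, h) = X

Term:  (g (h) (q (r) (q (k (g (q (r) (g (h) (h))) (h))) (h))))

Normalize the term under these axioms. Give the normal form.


1. (g (h) (q (r) (q (k (g (q (r) (g (h) (h))) (h))) (h))))  →  (q (r) (q (k (g (q (r) (g (h) (h))) (h))) (h)))
2. (q (r) (q (k (g (q (r) (g (h) (h))) (h))) (h)))  →  (q (r) (q (k (q (r) (g (h) (h)))) (h)))
3. (q (r) (q (k (q (r) (g (h) (h)))) (h)))  →  (q (r) (q (k (q (r) (h))) (h)))

normal form = (q (r) (q (k (q (r) (h))) (h)))


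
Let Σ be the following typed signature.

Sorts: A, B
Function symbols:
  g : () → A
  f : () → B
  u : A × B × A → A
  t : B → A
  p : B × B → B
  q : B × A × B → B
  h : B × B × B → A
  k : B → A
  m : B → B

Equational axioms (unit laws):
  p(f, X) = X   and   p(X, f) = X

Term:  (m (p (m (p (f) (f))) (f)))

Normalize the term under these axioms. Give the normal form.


normal form = (m (m (f)))

1. (m (p (m (p (f) (f))) (f)))  →  (m (m (p (f) (f))))
2. (m (m (p (f) (f))))  →  (m (m (f)))


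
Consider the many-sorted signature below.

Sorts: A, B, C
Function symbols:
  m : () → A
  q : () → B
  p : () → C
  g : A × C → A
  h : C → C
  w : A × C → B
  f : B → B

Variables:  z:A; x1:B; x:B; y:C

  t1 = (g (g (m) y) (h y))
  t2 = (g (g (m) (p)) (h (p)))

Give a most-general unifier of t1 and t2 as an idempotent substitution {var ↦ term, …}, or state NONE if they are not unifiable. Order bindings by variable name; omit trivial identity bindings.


{y ↦ (p)}


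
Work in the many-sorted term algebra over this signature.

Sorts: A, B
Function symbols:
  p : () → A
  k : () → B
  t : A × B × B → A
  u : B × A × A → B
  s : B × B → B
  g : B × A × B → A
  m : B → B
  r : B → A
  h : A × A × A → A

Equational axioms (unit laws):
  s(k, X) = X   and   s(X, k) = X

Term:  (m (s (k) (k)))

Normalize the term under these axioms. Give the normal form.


1. (m (s (k) (k)))  →  (m (k))

normal form = (m (k))


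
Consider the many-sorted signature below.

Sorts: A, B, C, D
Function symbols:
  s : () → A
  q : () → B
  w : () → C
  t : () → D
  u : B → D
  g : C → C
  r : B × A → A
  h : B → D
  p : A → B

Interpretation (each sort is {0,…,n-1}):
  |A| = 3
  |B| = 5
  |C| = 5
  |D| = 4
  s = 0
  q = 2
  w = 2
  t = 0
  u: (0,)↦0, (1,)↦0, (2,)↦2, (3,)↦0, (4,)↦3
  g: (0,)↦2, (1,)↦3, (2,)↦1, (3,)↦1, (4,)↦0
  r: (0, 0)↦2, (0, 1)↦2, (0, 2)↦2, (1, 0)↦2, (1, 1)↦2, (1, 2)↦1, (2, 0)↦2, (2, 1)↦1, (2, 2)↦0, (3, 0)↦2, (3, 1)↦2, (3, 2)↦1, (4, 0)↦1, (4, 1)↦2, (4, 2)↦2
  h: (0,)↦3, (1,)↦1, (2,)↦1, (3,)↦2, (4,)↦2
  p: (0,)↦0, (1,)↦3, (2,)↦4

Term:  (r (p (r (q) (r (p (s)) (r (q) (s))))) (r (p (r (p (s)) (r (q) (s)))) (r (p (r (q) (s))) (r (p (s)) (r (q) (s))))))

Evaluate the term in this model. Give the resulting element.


value = 2

  q = 2
  s = 0
  (p (s)) = p(0,) = 0
  q = 2
  s = 0
  (r (q) (s)) = r(2, 0) = 2
  (r (p (s)) (r (q) (s))) = r(0, 2) = 2
  (r (q) (r (p (s)) (r (q) (s)))) = r(2, 2) = 0
  (p (r (q) (r (p (s)) (r (q) (s))))) = p(0,) = 0
  s = 0
  (p (s)) = p(0,) = 0
  q = 2
  s = 0
  (r (q) (s)) = r(2, 0) = 2
  (r (p (s)) (r (q) (s))) = r(0, 2) = 2
  (p (r (p (s)) (r (q) (s)))) = p(2,) = 4
  q = 2
  s = 0
  (r (q) (s)) = r(2, 0) = 2
  (p (r (q) (s))) = p(2,) = 4
  s = 0
  (p (s)) = p(0,) = 0
  q = 2
  s = 0
  (r (q) (s)) = r(2, 0) = 2
  (r (p (s)) (r (q) (s))) = r(0, 2) = 2
  (r (p (r (q) (s))) (r (p (s)) (r (q) (s)))) = r(4, 2) = 2
  (r (p (r (p (s)) (r (q) (s)))) (r (p (r (q) (s))) (r (p (s)) (r (q) (s))))) = r(4, 2) = 2
  (r (p (r (q) (r (p (s)) (r (q) (s))))) (r (p (r (p (s)) (r (q) (s)))) (r (p (r (q) (s))) (r (p (s)) (r (q) (s)))))) = r(0, 2) = 2


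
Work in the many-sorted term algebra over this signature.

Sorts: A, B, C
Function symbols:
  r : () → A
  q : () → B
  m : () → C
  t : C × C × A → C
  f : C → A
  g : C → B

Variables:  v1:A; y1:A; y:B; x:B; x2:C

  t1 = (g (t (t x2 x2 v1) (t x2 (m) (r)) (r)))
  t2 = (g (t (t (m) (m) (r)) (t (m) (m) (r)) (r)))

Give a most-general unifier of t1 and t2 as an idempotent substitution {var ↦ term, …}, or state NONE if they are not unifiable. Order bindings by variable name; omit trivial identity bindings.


{v1 ↦ (r), x2 ↦ (m)}


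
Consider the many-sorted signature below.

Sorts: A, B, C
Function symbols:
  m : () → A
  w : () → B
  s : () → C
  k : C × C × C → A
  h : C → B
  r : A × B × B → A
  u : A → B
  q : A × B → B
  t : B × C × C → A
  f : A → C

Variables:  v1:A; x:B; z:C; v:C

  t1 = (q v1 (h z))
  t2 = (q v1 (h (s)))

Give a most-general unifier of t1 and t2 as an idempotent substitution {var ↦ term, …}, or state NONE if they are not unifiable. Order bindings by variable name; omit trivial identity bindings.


{z ↦ (s)}


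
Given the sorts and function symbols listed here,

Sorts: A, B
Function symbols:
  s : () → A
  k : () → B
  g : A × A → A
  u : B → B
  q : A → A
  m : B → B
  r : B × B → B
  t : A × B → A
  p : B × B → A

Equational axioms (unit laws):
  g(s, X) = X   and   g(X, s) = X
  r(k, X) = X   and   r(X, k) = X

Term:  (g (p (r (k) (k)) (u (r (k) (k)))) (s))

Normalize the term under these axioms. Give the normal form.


1. (g (p (r (k) (k)) (u (r (k) (k)))) (s))  →  (p (r (k) (k)) (u (r (k) (k))))
2. (p (r (k) (k)) (u (r (k) (k))))  →  (p (k) (u (r (k) (k))))
3. (p (k) (u (r (k) (k))))  →  (p (k) (u (k)))

normal form = (p (k) (u (k)))


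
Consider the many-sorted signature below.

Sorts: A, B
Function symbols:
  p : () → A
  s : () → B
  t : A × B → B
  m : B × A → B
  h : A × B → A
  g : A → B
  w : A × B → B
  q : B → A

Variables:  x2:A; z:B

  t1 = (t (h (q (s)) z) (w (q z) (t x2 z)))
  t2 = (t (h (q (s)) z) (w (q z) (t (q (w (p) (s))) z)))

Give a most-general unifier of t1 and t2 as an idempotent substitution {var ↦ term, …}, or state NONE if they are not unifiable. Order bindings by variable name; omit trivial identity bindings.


{x2 ↦ (q (w (p) (s)))}


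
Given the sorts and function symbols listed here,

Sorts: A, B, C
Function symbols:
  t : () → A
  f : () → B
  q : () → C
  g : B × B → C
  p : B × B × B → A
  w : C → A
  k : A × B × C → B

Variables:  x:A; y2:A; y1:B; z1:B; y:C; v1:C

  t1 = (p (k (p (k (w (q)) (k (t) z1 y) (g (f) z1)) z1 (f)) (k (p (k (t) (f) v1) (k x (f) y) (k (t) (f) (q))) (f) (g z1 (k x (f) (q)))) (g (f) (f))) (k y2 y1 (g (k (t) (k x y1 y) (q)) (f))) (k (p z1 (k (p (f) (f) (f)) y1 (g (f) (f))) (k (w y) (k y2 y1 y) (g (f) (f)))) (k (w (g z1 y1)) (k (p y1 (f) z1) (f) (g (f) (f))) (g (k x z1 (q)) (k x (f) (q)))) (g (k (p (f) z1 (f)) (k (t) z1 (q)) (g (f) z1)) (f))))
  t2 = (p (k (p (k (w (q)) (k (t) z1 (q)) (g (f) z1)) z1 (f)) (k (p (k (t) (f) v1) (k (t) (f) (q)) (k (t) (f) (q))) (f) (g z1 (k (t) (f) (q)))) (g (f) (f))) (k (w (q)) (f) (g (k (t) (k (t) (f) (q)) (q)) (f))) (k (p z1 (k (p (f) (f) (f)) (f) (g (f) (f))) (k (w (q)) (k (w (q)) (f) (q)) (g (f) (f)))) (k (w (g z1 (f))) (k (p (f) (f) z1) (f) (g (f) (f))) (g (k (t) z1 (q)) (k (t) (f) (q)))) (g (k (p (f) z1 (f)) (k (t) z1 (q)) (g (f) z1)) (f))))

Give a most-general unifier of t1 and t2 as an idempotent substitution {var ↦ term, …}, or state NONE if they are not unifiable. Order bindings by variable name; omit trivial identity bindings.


{x ↦ (t), y ↦ (q), y1 ↦ (f), y2 ↦ (w (q))}


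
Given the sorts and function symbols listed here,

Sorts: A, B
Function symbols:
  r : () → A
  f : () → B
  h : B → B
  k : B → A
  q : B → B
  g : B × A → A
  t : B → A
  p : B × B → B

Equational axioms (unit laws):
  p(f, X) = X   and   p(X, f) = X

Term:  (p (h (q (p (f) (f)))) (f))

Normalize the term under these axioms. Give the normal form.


1. (p (h (q (p (f) (f)))) (f))  →  (h (q (p (f) (f))))
2. (h (q (p (f) (f))))  →  (h (q (f)))

normal form = (h (q (f)))


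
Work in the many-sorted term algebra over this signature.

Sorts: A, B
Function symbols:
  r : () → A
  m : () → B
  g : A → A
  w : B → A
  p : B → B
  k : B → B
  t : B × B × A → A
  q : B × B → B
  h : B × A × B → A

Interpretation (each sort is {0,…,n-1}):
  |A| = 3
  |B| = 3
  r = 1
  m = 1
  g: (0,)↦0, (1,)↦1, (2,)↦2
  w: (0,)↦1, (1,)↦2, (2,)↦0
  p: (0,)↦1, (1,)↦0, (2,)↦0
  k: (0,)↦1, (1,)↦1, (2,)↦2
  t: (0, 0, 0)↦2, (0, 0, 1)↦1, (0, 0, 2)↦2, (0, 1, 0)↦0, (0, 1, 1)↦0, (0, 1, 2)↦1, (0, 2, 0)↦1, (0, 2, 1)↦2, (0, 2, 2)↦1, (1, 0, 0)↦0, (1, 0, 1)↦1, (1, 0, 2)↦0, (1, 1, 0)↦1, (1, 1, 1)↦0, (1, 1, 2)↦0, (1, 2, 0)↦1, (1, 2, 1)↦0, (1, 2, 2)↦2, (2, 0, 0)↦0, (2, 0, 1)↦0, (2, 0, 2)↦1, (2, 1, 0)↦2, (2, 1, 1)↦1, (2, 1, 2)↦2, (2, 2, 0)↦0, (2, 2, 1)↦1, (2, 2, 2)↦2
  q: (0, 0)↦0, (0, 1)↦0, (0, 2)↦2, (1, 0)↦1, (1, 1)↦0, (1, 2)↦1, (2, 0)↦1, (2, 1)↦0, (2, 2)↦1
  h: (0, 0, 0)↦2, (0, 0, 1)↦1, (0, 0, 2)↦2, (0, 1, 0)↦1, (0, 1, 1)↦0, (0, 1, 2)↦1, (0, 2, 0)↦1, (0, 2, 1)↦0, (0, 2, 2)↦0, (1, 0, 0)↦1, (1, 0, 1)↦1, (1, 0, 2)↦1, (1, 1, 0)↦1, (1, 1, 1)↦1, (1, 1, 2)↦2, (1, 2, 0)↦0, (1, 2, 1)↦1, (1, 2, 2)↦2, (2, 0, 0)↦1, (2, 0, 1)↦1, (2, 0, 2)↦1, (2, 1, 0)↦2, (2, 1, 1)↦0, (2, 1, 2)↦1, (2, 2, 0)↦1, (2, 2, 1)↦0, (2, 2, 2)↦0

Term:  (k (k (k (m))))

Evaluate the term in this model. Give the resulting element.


  m = 1
  (k (m)) = k(1,) = 1
  (k (k (m))) = k(1,) = 1
  (k (k (k (m)))) = k(1,) = 1

value = 1


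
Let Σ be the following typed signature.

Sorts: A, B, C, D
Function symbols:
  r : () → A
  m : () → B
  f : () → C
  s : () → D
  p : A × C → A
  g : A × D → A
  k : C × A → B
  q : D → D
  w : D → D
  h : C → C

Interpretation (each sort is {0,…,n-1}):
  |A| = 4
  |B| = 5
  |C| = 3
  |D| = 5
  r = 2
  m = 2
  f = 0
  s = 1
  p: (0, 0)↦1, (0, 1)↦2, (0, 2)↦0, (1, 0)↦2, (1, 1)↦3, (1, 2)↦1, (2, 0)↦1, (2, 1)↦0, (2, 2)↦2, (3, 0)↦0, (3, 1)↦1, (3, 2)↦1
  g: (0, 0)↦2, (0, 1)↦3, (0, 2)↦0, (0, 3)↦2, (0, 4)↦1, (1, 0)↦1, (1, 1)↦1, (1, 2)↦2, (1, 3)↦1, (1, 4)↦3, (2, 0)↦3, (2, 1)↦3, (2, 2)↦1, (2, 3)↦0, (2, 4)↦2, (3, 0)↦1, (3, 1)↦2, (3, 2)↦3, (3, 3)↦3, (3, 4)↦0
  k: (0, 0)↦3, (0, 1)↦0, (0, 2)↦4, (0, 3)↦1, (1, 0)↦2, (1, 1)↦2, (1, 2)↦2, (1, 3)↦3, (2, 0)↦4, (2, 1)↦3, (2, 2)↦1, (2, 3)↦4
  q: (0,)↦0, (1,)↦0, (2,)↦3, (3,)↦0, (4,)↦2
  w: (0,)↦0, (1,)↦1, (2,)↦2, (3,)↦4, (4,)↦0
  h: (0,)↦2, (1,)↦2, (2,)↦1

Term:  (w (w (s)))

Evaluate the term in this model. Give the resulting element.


value = 1

  s = 1
  (w (s)) = w(1,) = 1
  (w (w (s))) = w(1,) = 1


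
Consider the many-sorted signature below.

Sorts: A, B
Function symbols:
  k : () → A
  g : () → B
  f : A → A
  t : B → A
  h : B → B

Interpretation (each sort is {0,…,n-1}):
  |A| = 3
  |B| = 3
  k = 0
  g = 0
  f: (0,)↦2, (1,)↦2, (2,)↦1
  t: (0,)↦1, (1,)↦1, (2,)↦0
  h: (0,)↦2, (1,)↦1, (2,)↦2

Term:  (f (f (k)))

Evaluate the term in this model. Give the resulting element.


  k = 0
  (f (k)) = f(0,) = 2
  (f (f (k))) = f(2,) = 1

value = 1


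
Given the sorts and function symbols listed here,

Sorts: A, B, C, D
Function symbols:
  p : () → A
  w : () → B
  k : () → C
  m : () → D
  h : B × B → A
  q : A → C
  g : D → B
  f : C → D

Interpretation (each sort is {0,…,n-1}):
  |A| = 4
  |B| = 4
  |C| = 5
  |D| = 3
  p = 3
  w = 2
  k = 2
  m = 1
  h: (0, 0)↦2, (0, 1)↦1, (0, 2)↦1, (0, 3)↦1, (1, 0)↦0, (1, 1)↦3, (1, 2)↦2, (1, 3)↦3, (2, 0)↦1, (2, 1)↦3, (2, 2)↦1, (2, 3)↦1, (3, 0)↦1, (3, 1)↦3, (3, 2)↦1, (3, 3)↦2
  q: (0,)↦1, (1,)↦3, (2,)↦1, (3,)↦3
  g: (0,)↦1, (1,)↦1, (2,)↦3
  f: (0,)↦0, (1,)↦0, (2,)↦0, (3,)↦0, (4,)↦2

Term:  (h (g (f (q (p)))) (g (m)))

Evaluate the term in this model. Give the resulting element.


value = 3

  p = 3
  (q (p)) = q(3,) = 3
  (f (q (p))) = f(3,) = 0
  (g (f (q (p)))) = g(0,) = 1
  m = 1
  (g (m)) = g(1,) = 1
  (h (g (f (q (p)))) (g (m))) = h(1, 1) = 3


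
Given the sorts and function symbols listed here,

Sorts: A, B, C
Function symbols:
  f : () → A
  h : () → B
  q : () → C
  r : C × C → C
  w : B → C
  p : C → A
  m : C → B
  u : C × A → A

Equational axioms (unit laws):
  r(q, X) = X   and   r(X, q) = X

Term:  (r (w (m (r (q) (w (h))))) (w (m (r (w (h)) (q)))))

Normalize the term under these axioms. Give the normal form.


normal form = (r (w (m (w (h)))) (w (m (w (h)))))

1. (r (w (m (r (q) (w (h))))) (w (m (r (w (h)) (q)))))  →  (r (w (m (w (h)))) (w (m (r (w (h)) (q)))))
2. (r (w (m (w (h)))) (w (m (r (w (h)) (q)))))  →  (r (w (m (w (h)))) (w (m (w (h)))))


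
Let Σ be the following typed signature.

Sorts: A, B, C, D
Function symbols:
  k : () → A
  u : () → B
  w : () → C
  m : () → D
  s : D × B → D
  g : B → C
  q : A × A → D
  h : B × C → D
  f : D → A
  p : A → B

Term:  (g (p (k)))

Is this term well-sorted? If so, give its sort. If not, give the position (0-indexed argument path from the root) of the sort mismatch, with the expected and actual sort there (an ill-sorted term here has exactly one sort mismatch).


    (k) : A
  (p (k)) : B
(g (p (k))) : C

well-sorted; sort = C


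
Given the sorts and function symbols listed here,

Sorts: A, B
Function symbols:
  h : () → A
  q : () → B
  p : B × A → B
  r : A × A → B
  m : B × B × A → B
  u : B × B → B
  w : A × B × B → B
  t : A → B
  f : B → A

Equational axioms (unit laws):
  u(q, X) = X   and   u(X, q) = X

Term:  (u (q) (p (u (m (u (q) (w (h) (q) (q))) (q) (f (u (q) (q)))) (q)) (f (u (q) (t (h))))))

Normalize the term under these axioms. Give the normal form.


normal form = (p (m (w (h) (q) (q)) (q) (f (q))) (f (t (h))))

1. (u (q) (p (u (m (u (q) (w (h) (q) (q))) (q) (f (u (q) (q)))) (q)) (f (u (q) (t (h))))))  →  (p (u (m (u (q) (w (h) (q) (q))) (q) (f (u (q) (q)))) (q)) (f (u (q) (t (h)))))
2. (p (u (m (u (q) (w (h) (q) (q))) (q) (f (u (q) (q)))) (q)) (f (u (q) (t (h)))))  →  (p (m (u (q) (w (h) (q) (q))) (q) (f (u (q) (q)))) (f (u (q) (t (h)))))
3. (p (m (u (q) (w (h) (q) (q))) (q) (f (u (q) (q)))) (f (u (q) (t (h)))))  →  (p (m (w (h) (q) (q)) (q) (f (u (q) (q)))) (f (u (q) (t (h)))))
4. (p (m (w (h) (q) (q)) (q) (f (u (q) (q)))) (f (u (q) (t (h)))))  →  (p (m (w (h) (q) (q)) (q) (f (q))) (f (u (q) (t (h)))))
5. (p (m (w (h) (q) (q)) (q) (f (q))) (f (u (q) (t (h)))))  →  (p (m (w (h) (q) (q)) (q) (f (q))) (f (t (h))))


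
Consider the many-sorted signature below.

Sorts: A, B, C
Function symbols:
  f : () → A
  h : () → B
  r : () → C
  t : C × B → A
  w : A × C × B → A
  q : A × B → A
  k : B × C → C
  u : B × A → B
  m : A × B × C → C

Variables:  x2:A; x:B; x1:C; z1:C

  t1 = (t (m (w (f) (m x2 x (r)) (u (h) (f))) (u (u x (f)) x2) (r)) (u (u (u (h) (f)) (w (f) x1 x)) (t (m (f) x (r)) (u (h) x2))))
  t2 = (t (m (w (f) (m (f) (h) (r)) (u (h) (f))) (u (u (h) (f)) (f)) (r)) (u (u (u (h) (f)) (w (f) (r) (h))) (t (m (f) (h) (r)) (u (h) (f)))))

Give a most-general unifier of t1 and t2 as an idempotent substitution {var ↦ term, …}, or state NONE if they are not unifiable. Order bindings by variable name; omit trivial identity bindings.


{x ↦ (h), x1 ↦ (r), x2 ↦ (f)}


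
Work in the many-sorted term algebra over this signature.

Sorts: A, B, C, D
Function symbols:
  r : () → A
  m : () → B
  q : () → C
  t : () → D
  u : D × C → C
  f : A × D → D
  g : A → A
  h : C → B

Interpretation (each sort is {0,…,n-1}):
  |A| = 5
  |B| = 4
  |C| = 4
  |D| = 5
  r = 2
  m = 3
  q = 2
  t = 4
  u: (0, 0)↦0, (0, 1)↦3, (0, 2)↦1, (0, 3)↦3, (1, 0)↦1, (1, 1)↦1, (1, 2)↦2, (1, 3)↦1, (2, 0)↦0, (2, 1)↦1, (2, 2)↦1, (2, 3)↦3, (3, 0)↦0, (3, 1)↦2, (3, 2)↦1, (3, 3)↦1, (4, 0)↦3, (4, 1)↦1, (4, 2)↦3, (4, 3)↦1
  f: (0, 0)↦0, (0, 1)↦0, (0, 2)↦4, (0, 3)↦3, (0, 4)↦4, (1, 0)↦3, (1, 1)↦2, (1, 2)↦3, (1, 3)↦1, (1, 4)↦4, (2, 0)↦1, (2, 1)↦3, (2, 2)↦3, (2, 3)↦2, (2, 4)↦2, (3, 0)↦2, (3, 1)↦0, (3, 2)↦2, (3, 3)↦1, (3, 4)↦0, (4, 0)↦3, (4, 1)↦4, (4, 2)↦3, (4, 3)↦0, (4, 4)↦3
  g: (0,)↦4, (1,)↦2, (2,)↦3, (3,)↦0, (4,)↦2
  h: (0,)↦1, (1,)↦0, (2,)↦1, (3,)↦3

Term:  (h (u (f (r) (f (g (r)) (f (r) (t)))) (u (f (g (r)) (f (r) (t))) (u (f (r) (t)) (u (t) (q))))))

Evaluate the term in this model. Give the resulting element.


  r = 2
  r = 2
  (g (r)) = g(2,) = 3
  r = 2
  t = 4
  (f (r) (t)) = f(2, 4) = 2
  (f (g (r)) (f (r) (t))) = f(3, 2) = 2
  (f (r) (f (g (r)) (f (r) (t)))) = f(2, 2) = 3
  r = 2
  (g (r)) = g(2,) = 3
  r = 2
  t = 4
  (f (r) (t)) = f(2, 4) = 2
  (f (g (r)) (f (r) (t))) = f(3, 2) = 2
  r = 2
  t = 4
  (f (r) (t)) = f(2, 4) = 2
  t = 4
  q = 2
  (u (t) (q)) = u(4, 2) = 3
  (u (f (r) (t)) (u (t) (q))) = u(2, 3) = 3
  (u (f (g (r)) (f (r) (t))) (u (f (r) (t)) (u (t) (q)))) = u(2, 3) = 3
  (u (f (r) (f (g (r)) (f (r) (t)))) (u (f (g (r)) (f (r) (t))) (u (f (r) (t)) (u (t) (q))))) = u(3, 3) = 1
  (h (u (f (r) (f (g (r)) (f (r) (t)))) (u (f (g (r)) (f (r) (t))) (u (f (r) (t)) (u (t) (q)))))) = h(1,) = 0

value = 0


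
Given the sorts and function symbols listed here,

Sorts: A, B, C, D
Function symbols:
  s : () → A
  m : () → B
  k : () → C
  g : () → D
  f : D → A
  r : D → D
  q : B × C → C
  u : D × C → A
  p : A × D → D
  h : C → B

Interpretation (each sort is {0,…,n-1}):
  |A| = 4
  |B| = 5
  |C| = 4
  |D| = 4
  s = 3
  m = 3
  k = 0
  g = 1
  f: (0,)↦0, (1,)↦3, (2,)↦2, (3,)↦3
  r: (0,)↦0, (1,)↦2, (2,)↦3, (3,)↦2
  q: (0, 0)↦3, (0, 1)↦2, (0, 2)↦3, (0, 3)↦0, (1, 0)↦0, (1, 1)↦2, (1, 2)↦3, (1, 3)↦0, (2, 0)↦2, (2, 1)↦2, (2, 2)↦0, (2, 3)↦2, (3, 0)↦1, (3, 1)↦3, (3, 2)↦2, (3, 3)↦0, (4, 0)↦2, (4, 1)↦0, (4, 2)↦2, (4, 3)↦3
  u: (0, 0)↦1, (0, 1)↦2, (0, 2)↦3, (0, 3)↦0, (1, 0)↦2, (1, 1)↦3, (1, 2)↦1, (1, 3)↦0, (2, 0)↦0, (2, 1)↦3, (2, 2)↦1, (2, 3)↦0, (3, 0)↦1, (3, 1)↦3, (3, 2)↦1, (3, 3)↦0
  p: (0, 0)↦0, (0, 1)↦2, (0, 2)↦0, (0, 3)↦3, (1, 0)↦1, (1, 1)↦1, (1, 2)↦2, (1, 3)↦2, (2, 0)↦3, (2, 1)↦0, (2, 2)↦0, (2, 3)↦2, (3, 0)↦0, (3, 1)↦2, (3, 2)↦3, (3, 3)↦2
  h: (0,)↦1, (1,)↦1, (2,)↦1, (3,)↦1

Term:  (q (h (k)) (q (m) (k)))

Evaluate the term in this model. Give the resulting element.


  k = 0
  (h (k)) = h(0,) = 1
  m = 3
  k = 0
  (q (m) (k)) = q(3, 0) = 1
  (q (h (k)) (q (m) (k))) = q(1, 1) = 2

value = 2


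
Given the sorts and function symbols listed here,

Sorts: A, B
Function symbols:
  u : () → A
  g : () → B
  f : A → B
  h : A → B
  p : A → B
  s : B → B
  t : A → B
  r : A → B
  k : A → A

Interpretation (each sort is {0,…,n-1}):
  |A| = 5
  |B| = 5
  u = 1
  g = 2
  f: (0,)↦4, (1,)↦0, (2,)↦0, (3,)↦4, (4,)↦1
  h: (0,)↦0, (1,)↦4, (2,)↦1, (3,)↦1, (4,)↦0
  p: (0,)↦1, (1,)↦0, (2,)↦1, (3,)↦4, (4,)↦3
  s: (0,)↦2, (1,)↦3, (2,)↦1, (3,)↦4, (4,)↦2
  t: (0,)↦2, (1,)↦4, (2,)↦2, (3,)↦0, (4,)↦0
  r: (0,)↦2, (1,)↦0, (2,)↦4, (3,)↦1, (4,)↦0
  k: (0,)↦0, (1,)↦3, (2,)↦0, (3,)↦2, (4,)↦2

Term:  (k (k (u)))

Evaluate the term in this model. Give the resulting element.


value = 2

  u = 1
  (k (u)) = k(1,) = 3
  (k (k (u))) = k(3,) = 2


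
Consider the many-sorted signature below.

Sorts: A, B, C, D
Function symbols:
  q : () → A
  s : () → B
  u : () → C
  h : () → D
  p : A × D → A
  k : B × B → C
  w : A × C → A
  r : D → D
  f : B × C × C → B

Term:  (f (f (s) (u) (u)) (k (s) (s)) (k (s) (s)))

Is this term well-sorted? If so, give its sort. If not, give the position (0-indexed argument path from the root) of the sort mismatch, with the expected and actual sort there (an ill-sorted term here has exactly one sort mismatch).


    (s) : B
    (u) : C
    (u) : C
  (f (s) (u) (u)) : B
    (s) : B
    (s) : B
  (k (s) (s)) : C
    (s) : B
    (s) : B
  (k (s) (s)) : C
(f (f (s) (u) (u)) (k (s) (s)) (k (s) (s))) : B

well-sorted; sort = B


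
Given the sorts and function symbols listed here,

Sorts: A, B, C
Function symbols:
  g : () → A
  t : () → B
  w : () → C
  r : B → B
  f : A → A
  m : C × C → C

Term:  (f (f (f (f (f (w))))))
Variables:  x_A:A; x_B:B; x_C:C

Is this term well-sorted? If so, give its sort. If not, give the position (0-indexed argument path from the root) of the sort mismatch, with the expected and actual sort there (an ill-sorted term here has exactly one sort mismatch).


ill-sorted at position [0, 0, 0, 0, 0]: expected A, got C

          (w) : C
        (f (w)) : ✗ arg 0 at [0, 0, 0, 0, 0] has sort C, expected A


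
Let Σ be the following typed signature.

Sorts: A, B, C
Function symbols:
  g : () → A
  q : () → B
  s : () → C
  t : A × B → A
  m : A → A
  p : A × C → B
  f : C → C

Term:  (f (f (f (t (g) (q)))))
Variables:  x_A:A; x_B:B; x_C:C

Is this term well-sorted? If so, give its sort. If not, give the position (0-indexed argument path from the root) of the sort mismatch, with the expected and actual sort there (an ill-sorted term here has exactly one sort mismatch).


        (g) : A
        (q) : B
      (t (g) (q)) : A
    (f (t (g) (q))) : ✗ arg 0 at [0, 0, 0] has sort A, expected C

ill-sorted at position [0, 0, 0]: expected C, got A


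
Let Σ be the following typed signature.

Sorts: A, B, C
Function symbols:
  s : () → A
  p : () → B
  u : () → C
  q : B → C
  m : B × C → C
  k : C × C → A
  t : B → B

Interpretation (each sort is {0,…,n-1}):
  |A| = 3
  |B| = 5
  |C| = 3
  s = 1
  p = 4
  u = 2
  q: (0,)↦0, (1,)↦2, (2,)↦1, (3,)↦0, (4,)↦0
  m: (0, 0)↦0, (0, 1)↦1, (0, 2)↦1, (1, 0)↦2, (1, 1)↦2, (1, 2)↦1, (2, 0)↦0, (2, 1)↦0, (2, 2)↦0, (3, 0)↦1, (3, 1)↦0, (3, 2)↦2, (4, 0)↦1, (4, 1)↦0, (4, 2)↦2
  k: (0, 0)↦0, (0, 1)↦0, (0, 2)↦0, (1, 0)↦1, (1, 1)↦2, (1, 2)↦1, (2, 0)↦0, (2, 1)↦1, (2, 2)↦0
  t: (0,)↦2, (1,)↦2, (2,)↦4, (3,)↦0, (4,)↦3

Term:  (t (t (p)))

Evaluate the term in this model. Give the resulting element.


  p = 4
  (t (p)) = t(4,) = 3
  (t (t (p))) = t(3,) = 0

value = 0


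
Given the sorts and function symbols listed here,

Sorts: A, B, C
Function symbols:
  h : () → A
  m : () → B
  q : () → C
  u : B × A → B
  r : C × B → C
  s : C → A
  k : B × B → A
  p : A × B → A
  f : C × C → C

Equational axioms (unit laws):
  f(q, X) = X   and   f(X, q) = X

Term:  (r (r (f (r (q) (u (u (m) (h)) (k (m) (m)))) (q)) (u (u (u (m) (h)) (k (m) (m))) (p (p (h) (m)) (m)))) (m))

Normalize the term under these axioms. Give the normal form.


1. (r (r (f (r (q) (u (u (m) (h)) (k (m) (m)))) (q)) (u (u (u (m) (h)) (k (m) (m))) (p (p (h) (m)) (m)))) (m))  →  (r (r (r (q) (u (u (m) (h)) (k (m) (m)))) (u (u (u (m) (h)) (k (m) (m))) (p (p (h) (m)) (m)))) (m))

normal form = (r (r (r (q) (u (u (m) (h)) (k (m) (m)))) (u (u (u (m) (h)) (k (m) (m))) (p (p (h) (m)) (m)))) (m))


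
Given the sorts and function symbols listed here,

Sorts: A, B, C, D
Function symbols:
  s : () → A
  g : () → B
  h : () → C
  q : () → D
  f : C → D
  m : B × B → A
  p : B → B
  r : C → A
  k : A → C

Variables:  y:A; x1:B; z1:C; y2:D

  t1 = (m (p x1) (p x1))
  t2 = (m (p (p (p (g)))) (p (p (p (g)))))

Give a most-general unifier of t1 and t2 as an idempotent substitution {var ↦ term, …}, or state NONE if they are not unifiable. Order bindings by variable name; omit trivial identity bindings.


{x1 ↦ (p (p (g)))}


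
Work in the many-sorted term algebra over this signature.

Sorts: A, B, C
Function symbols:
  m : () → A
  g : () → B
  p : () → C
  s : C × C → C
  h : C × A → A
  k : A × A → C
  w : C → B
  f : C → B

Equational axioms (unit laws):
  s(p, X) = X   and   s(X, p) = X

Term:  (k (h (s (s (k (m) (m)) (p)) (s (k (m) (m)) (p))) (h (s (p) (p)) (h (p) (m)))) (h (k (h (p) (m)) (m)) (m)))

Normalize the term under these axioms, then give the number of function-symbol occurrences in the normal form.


1. (k (h (s (s (k (m) (m)) (p)) (s (k (m) (m)) (p))) (h (s (p) (p)) (h (p) (m)))) (h (k (h (p) (m)) (m)) (m)))  →  (k (h (s (k (m) (m)) (s (k (m) (m)) (p))) (h (s (p) (p)) (h (p) (m)))) (h (k (h (p) (m)) (m)) (m)))
2. (k (h (s (k (m) (m)) (s (k (m) (m)) (p))) (h (s (p) (p)) (h (p) (m)))) (h (k (h (p) (m)) (m)) (m)))  →  (k (h (s (k (m) (m)) (k (m) (m))) (h (s (p) (p)) (h (p) (m)))) (h (k (h (p) (m)) (m)) (m)))
3. (k (h (s (k (m) (m)) (k (m) (m))) (h (s (p) (p)) (h (p) (m)))) (h (k (h (p) (m)) (m)) (m)))  →  (k (h (s (k (m) (m)) (k (m) (m))) (h (p) (h (p) (m)))) (h (k (h (p) (m)) (m)) (m)))
normal form: (k (h (s (k (m) (m)) (k (m) (m))) (h (p) (h (p) (m)))) (h (k (h (p) (m)) (m)) (m)))

size = 21
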